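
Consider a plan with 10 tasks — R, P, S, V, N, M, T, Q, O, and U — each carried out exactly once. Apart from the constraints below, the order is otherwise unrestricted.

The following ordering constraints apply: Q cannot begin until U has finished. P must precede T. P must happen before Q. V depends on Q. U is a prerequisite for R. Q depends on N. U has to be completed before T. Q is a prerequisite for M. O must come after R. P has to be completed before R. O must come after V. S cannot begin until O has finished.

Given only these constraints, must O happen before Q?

The constraints actually force Q before O (via Q → V → O), not the other way around.
So O never precedes Q.

No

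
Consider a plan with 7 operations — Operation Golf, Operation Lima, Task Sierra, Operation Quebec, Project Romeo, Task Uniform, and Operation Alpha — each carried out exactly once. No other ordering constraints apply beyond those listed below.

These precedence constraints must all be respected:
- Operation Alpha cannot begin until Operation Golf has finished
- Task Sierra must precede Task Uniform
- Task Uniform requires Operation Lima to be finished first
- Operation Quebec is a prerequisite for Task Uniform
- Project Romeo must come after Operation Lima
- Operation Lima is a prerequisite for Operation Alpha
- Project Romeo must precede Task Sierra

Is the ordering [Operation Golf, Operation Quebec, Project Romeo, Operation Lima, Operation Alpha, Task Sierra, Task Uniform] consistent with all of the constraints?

In the proposed order, Project Romeo appears before Operation Lima.
But one of the constraints requires Operation Lima before Project Romeo, so this ordering violates it.

No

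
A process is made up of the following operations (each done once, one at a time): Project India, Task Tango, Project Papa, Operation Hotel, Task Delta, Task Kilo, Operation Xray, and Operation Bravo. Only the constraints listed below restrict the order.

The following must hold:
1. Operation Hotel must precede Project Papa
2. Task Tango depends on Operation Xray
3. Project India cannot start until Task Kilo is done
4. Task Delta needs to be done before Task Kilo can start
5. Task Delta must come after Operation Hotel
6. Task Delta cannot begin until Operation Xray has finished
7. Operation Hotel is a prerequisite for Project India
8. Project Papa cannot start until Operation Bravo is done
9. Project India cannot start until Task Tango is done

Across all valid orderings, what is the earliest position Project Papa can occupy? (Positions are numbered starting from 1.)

3

Every operation that must precede Project Papa has to come before it. Tracing all chains that end at Project Papa, those operations are: Operation Hotel, Operation Bravo — 2 in total.
So at minimum 2 operations come before Project Papa, putting Project Papa no earlier than position 3. That position is achievable by scheduling exactly those predecessors first.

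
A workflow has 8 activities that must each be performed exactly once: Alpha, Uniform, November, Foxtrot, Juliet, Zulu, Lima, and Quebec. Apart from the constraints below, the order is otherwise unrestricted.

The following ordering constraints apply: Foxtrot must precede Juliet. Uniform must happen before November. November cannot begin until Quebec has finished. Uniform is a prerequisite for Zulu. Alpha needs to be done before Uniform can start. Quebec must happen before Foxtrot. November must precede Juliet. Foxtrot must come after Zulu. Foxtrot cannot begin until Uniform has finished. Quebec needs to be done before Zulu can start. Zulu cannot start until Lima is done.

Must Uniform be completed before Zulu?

Chaining the stated constraints: Uniform → Zulu.
So Uniform must precede Zulu in any valid ordering.

Yes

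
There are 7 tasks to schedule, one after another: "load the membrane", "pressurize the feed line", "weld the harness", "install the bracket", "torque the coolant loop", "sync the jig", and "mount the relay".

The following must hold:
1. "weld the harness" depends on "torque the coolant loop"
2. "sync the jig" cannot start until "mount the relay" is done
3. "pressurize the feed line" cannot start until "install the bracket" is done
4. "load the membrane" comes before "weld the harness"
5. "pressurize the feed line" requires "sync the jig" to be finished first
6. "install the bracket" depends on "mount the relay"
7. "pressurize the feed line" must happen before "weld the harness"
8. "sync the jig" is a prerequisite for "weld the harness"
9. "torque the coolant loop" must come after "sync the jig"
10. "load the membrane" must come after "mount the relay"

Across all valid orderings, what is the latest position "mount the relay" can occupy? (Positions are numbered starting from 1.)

The tasks that are forced after "mount the relay", directly or by a chain of constraints, are "load the membrane", "pressurize the feed line", "weld the harness", "install the bracket", "torque the coolant loop", "sync the jig". That's 6 tasks.
So at least 6 tasks follow "mount the relay", putting "mount the relay" no later than position 1. That position is achievable by scheduling everything else first.

1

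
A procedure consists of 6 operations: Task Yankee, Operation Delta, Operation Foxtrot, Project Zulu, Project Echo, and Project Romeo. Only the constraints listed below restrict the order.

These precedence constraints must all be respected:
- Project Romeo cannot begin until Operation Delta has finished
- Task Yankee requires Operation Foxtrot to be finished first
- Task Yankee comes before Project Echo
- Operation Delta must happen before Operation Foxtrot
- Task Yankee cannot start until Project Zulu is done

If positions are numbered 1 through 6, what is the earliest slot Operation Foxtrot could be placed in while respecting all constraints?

The only operation forced before Operation Foxtrot (directly or transitively) is Operation Delta.
With 1 mandatory predecessor, the earliest Operation Foxtrot can sit is position 1+1 = 2, and placing just that one first achieves it.

2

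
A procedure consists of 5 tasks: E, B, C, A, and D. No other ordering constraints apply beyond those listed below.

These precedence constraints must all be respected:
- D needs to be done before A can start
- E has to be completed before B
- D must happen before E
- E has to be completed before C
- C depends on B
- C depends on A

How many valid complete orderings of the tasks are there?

3

Only D has no prerequisites, so it must go first.
Systematically extending each partial ordering one task at a time and counting, there are 3 complete orderings.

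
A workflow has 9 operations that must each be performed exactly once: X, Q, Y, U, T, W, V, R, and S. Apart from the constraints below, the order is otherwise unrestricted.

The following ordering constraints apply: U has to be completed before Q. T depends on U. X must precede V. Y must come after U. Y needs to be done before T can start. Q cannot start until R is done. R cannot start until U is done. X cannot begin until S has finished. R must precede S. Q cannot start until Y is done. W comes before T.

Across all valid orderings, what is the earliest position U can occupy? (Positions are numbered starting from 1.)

1

Nothing is required before U; it can be the very first operation.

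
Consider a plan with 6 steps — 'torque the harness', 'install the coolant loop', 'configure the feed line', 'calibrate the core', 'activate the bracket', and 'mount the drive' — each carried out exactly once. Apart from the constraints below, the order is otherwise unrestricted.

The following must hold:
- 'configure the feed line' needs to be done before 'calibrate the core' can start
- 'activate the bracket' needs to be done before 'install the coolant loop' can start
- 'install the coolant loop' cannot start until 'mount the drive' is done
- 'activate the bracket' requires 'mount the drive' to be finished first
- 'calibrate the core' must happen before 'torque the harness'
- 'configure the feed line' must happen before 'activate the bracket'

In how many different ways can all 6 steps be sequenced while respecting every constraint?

16

The steps with no prerequisites are 'configure the feed line', 'mount the drive'; any of them can be placed first.
Counting all ways to extend the partial order to a total order gives 16.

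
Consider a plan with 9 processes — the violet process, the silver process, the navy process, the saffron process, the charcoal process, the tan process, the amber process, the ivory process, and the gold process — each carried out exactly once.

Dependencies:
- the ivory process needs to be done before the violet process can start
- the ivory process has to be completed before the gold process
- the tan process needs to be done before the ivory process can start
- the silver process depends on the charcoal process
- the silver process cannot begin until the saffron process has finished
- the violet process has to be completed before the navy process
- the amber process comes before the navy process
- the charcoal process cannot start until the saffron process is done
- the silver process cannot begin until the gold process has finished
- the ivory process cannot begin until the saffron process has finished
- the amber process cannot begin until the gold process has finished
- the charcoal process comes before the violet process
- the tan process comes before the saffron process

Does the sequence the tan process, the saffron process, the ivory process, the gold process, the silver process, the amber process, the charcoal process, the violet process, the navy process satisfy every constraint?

The sequence places the silver process ahead of the charcoal process.
That contradicts the constraint that the charcoal process must precede the silver process.

No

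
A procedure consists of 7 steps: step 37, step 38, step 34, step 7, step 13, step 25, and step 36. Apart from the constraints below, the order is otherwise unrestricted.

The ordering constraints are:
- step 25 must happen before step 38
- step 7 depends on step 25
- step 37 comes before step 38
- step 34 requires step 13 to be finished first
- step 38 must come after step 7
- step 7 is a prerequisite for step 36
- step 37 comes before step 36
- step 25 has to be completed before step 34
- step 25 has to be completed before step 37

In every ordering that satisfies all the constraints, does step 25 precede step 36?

Yes

Following the dependencies: step 25 → step 37 → step 36.
So step 25 must precede step 36 in any valid ordering.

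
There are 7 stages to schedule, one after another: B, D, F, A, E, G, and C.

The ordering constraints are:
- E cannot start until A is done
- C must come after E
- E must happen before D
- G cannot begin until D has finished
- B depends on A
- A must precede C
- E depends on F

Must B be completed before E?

No

Nothing in the constraints links B and E; they are unordered relative to each other.
There exist valid orderings with E before B, so B is not required to come first.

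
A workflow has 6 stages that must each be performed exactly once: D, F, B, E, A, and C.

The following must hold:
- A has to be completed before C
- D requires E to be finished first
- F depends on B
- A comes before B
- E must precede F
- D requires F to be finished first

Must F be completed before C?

No chain of constraints connects F to C in either direction.
So F can come before C or after — it is not forced.

No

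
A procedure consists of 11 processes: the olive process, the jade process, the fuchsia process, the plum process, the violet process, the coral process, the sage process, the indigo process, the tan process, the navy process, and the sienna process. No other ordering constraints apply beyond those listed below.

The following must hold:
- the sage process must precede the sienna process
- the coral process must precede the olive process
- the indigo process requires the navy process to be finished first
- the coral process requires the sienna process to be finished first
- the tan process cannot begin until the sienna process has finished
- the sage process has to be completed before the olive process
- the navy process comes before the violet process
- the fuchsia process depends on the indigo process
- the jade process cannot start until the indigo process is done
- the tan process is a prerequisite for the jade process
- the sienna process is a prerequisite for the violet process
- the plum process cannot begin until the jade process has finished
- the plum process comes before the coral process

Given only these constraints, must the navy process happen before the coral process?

Chaining the stated constraints: the navy process → the indigo process → the jade process → the plum process → the coral process.
Hence the navy process necessarily comes before the coral process.

Yes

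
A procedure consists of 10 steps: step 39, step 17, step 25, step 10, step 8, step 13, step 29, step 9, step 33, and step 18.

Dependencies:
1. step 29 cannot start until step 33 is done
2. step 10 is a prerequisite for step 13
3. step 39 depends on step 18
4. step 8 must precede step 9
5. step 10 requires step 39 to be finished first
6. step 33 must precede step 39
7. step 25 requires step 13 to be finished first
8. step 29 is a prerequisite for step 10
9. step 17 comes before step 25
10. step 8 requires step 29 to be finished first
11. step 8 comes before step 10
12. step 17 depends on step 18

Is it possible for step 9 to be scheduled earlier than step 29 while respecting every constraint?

Following step 29 → step 8 → step 9, step 29 must precede step 9 in every valid ordering.
So no valid ordering can have step 9 before step 29.

No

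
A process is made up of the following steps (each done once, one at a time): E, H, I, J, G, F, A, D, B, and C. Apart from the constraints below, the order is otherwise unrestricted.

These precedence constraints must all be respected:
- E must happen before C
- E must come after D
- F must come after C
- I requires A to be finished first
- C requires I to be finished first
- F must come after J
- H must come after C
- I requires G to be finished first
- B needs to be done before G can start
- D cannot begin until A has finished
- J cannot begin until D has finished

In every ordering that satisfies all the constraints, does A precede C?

Following the dependencies: A → I → C.
So A must precede C in any valid ordering.

Yes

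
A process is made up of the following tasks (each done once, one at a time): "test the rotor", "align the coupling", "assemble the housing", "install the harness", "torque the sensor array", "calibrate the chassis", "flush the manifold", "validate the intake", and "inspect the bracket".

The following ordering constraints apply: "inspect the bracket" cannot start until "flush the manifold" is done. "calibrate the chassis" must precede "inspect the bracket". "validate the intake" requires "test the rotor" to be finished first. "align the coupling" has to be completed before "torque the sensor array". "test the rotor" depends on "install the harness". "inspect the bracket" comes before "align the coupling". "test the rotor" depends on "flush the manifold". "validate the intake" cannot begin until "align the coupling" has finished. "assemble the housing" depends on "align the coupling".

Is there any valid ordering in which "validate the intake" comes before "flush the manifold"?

There is a dependency chain "flush the manifold" → "test the rotor" → "validate the intake", so "validate the intake" always comes after "flush the manifold".
Hence "validate the intake" can never be scheduled before "flush the manifold".

No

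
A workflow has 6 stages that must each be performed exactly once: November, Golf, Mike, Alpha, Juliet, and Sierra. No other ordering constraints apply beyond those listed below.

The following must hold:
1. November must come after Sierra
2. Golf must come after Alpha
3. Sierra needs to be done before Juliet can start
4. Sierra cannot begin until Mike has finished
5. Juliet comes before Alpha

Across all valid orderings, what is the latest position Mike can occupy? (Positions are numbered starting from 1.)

1

Following every chain forward from Mike, the stages that must come later are November, Golf, Alpha, Juliet, Sierra — 5 of them.
So at least 5 stages follow Mike, putting Mike no later than position 1. That position is achievable by scheduling everything else first.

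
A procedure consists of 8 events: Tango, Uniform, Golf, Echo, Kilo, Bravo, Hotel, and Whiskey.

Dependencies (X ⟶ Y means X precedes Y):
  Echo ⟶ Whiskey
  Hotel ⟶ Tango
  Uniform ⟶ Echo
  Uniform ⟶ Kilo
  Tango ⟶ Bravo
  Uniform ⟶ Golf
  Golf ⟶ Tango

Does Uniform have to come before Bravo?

Yes

There is a constraint chain Uniform → Golf → Tango → Bravo.
So Uniform must precede Bravo in any valid ordering.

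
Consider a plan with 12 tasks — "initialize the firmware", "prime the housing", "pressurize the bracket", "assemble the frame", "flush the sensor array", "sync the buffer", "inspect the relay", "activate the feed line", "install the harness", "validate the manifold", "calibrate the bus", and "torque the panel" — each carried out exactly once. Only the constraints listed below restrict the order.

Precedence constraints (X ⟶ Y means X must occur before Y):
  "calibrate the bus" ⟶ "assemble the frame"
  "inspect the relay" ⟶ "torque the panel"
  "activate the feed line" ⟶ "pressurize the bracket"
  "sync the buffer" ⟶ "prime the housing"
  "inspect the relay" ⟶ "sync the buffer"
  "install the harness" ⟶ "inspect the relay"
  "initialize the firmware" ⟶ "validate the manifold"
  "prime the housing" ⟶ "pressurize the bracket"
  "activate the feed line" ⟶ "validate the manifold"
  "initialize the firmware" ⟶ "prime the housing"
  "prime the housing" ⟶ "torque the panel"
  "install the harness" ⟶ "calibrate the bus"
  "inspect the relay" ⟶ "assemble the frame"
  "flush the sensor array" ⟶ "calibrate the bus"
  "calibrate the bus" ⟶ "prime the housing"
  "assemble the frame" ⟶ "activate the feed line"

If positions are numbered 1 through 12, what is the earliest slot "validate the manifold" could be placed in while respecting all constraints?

Working backwards through the constraints from "validate the manifold", its full set of required predecessors is "initialize the firmware", "assemble the frame", "flush the sensor array", "inspect the relay", "activate the feed line", "install the harness", "calibrate the bus" — 7 of them.
So at minimum 7 tasks come before "validate the manifold", putting "validate the manifold" no earlier than position 8. That position is achievable by scheduling exactly those predecessors first.

8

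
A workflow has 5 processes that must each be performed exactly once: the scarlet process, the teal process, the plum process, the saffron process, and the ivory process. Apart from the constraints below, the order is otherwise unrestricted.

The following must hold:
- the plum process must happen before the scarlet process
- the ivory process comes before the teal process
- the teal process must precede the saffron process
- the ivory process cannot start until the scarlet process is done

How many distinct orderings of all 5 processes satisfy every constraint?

Only the plum process has no prerequisites, so it must go first.
Every process is then forced in turn, so only 1 complete ordering is consistent with the constraints.

1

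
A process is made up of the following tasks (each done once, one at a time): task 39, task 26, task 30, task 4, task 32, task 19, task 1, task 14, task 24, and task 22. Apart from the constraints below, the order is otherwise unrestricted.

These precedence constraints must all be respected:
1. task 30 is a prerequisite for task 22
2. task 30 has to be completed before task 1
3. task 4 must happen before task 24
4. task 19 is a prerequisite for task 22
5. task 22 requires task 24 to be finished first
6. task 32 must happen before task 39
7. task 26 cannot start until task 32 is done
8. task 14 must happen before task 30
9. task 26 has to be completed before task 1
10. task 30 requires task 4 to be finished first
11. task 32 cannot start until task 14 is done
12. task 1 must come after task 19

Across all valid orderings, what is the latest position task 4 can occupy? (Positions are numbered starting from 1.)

The tasks that are forced after task 4, directly or by a chain of constraints, are task 30, task 1, task 24, task 22. That's 4 tasks.
With 4 mandatory successors out of 10 tasks total, the latest slot for task 4 is 10−4 = 6, and it's reachable by doing all non-successors before task 4.

6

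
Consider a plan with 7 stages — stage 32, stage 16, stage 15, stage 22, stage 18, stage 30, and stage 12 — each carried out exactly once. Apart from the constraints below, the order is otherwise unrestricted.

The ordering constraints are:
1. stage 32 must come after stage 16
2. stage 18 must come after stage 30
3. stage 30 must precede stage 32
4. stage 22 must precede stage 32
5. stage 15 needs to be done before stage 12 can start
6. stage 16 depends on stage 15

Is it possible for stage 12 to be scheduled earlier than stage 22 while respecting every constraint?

No chain of constraints runs from stage 22 to stage 12, so stage 22 is not required to come first.
So a valid ordering placing stage 12 earlier than stage 22 exists.

Yes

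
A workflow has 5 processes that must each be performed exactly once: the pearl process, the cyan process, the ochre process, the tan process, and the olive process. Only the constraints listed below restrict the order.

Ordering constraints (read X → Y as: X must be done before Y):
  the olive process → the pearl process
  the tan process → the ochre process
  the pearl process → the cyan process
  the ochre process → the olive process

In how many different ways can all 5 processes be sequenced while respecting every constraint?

1

The tan process is the only process with nothing required before it, so every ordering starts there.
Continuing from there, at each step only one process has all its prerequisites placed, so the ordering is fully determined — there is exactly 1.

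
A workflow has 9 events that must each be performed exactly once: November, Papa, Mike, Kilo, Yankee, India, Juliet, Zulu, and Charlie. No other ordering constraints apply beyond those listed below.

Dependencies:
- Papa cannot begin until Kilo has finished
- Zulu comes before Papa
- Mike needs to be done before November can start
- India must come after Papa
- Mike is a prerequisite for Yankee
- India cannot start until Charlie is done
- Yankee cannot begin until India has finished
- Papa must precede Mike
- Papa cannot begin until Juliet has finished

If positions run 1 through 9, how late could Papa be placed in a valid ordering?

Following every chain forward from Papa, the events that must come later are November, Mike, Yankee, India — 4 of them.
With 4 mandatory successors out of 9 events total, the latest slot for Papa is 9−4 = 5, and it's reachable by doing all non-successors before Papa.

5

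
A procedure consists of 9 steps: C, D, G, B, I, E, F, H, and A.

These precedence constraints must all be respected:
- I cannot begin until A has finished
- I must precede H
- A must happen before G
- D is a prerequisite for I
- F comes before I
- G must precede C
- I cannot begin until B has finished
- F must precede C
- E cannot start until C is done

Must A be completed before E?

Chaining the stated constraints: A → G → C → E.
So A must precede E in any valid ordering.

Yes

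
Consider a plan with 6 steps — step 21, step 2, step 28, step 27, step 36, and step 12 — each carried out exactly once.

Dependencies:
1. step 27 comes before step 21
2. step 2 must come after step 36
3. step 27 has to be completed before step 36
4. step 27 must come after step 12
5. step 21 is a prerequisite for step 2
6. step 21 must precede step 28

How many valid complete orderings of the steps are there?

Step 12 is the only step with nothing required before it, so every ordering starts there.
Enumerating by repeatedly choosing an available step (one whose prerequisites are all placed) gives 5 distinct complete orderings.

5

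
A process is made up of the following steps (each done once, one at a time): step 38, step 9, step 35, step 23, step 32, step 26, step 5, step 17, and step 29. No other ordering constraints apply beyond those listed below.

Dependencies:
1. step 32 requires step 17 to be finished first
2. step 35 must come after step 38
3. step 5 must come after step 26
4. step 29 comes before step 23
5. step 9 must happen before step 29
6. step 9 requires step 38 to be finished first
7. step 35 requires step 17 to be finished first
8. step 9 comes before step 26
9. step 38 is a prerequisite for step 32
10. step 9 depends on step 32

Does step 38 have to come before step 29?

Chaining the stated constraints: step 38 → step 9 → step 29.
Hence step 38 necessarily comes before step 29.

Yes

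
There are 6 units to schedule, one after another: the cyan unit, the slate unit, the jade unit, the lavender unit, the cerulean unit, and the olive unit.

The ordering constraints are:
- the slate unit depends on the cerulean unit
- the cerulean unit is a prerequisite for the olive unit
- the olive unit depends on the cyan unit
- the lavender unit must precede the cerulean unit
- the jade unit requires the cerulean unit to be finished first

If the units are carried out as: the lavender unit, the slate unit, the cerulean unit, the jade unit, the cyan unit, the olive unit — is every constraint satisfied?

The sequence places the slate unit ahead of the cerulean unit.
Since the cerulean unit is required before the slate unit, the ordering is invalid.

No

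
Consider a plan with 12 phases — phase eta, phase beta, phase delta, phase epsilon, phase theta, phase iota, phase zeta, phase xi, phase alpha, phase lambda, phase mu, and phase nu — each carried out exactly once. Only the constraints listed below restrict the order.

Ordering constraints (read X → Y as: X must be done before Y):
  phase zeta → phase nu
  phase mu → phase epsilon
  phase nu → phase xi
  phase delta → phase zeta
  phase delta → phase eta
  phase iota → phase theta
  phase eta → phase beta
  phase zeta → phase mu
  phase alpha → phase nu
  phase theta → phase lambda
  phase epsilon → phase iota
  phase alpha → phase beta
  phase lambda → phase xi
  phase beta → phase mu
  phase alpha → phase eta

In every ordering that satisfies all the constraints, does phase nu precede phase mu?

Nothing in the constraints links phase nu and phase mu; they are unordered relative to each other.
A valid ordering placing phase mu before phase nu exists, so the answer is no.

No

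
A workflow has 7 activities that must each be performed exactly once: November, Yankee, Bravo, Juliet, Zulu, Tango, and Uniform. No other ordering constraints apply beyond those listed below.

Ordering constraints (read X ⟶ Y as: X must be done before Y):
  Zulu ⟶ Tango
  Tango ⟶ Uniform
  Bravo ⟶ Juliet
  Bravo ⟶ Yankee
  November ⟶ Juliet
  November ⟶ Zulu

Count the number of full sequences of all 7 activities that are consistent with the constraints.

64

The activities with no prerequisites are November, Bravo; any of them can be placed first.
Systematically extending each partial ordering one activity at a time and counting, there are 64 complete orderings.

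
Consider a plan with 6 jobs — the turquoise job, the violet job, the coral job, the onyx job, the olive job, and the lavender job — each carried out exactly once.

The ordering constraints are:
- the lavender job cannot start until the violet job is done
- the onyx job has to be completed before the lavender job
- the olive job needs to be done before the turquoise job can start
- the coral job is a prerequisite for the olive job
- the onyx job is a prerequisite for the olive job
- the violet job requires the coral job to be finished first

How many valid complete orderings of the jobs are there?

15

The jobs with no prerequisites are the coral job, the onyx job; any of them can be placed first.
Enumerating by repeatedly choosing an available job (one whose prerequisites are all placed) gives 15 distinct complete orderings.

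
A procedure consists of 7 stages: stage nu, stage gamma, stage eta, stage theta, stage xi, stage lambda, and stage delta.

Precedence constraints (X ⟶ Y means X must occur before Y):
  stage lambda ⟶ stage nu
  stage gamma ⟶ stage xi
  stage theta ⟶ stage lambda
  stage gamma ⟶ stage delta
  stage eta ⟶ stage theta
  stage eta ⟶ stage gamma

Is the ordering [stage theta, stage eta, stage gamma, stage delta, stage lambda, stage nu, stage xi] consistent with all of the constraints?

In the proposed order, stage theta appears before stage eta.
Since stage eta is required before stage theta, the ordering is invalid.

No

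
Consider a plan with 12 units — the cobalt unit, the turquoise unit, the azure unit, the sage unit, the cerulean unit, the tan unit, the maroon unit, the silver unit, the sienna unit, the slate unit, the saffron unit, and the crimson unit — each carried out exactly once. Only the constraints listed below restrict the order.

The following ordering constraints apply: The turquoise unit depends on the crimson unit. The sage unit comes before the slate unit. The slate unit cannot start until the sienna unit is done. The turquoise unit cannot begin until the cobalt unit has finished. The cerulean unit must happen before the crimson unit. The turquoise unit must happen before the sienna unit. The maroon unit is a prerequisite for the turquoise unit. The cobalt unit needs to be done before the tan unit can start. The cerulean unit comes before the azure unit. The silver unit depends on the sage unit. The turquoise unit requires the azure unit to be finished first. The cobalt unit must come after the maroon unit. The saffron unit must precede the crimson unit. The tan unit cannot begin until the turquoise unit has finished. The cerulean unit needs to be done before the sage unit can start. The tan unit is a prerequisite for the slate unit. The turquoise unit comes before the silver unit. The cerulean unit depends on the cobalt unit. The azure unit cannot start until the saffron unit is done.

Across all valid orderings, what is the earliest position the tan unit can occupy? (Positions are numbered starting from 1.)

8

Every unit that must precede the tan unit has to come before it. Tracing all chains that end at the tan unit, those units are: the cobalt unit, the turquoise unit, the azure unit, the cerulean unit, the maroon unit, the saffron unit, the crimson unit — 7 in total.
With 7 mandatory predecessors, the earliest the tan unit can sit is position 7+1 = 8, and placing just those 7 first achieves it.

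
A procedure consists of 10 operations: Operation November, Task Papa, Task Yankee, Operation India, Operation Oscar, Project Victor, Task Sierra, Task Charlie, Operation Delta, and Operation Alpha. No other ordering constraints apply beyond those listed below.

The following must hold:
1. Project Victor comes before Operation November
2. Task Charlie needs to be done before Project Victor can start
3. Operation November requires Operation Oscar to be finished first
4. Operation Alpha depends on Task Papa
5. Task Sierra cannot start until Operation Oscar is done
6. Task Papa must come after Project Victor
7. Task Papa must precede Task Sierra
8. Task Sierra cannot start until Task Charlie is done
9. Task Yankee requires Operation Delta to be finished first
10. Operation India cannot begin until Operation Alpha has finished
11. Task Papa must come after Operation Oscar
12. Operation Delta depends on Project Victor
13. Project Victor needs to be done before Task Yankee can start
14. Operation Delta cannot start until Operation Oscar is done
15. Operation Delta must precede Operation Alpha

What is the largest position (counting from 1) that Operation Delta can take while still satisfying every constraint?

Following every chain forward from Operation Delta, the operations that must come later are Task Yankee, Operation India, Operation Alpha — 3 of them.
With 3 mandatory successors out of 10 operations total, the latest slot for Operation Delta is 10−3 = 7, and it's reachable by doing all non-successors before Operation Delta.

7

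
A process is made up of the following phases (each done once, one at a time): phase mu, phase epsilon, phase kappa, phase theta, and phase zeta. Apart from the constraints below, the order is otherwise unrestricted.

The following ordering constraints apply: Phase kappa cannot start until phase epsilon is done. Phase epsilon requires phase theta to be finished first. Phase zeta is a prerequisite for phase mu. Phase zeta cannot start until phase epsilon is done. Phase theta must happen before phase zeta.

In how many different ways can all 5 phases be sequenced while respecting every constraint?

Phase theta is the only phase with nothing required before it, so every ordering starts there.
Systematically extending each partial ordering one phase at a time and counting, there are 3 complete orderings.

3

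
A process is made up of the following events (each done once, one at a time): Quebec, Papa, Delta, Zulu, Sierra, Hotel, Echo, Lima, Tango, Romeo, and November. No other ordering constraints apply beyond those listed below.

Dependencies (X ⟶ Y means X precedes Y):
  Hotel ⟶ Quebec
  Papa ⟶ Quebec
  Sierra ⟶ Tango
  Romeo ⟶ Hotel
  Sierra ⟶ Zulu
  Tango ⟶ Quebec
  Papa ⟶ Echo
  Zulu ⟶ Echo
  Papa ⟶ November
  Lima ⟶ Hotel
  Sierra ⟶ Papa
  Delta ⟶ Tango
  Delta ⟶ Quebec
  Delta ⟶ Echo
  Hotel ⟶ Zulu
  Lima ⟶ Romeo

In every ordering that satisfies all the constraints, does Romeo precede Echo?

Yes

There is a constraint chain Romeo → Hotel → Zulu → Echo.
So Romeo must precede Echo in any valid ordering.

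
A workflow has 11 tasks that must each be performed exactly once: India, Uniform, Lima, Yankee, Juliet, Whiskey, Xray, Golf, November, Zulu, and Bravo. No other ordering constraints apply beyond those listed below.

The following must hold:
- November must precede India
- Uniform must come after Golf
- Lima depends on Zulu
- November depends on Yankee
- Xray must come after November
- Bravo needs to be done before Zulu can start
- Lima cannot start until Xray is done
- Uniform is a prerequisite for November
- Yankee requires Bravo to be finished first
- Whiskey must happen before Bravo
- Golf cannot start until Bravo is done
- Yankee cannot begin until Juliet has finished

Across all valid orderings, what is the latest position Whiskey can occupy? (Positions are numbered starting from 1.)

Every task that must follow Whiskey has to come after it. Tracing all chains starting from Whiskey, those tasks are: India, Uniform, Lima, Yankee, Xray, Golf, November, Zulu, Bravo — 9 in total.
With 9 mandatory successors out of 11 tasks total, the latest slot for Whiskey is 11−9 = 2, and it's reachable by doing all non-successors before Whiskey.

2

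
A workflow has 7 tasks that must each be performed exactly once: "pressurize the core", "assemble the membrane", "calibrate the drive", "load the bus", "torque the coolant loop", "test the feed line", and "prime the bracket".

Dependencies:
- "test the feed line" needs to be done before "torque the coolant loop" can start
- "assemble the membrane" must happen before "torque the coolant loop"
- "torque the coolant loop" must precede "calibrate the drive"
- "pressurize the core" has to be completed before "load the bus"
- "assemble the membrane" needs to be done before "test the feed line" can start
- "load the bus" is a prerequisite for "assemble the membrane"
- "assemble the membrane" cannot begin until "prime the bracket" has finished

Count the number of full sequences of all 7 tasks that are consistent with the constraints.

3

2 tasks have no prerequisites ("pressurize the core", "prime the bracket"), so any of them could come first.
Systematically extending each partial ordering one task at a time and counting, there are 3 complete orderings.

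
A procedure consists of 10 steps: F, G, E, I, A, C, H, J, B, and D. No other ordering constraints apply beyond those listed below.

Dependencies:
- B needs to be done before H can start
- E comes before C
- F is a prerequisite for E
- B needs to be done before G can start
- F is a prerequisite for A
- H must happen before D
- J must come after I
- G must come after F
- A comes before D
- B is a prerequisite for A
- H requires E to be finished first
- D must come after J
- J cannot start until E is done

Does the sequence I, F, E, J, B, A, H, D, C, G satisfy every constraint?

Going through the constraints one by one, each required predecessor appears earlier in the sequence than its dependent — e.g. F (position 2) is before G (position 10), as required.

Yes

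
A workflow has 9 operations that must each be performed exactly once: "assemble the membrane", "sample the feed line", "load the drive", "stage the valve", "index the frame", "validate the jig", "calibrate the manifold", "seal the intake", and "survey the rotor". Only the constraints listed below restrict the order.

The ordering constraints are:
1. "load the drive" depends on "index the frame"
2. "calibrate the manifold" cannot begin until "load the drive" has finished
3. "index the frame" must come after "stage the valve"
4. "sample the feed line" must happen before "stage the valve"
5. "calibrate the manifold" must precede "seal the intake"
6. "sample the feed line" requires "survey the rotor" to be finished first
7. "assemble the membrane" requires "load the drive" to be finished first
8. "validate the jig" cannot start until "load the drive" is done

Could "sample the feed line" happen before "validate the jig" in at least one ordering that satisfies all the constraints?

Yes

"sample the feed line" is actually forced before "validate the jig" by the constraints, so certainly some valid ordering has "sample the feed line" first.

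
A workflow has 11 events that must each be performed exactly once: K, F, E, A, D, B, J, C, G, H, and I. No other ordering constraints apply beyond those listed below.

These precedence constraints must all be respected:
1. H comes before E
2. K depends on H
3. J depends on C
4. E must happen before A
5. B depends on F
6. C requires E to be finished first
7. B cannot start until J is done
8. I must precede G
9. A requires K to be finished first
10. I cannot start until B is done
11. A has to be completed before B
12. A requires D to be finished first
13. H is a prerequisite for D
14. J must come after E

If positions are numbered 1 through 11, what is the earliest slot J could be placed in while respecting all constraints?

Every event that must precede J has to come before it. Tracing all chains that end at J, those events are: E, C, H — 3 in total.
With 3 mandatory predecessors, the earliest J can sit is position 3+1 = 4, and placing just those 3 first achieves it.

4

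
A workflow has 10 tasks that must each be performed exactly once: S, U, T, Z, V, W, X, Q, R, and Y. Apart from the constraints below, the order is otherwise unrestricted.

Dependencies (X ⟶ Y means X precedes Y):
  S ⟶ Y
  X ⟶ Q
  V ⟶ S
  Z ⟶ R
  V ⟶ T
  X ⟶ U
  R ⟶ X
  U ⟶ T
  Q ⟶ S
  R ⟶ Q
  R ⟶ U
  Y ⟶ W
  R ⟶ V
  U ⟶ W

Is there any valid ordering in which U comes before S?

Yes

No chain of constraints runs from S to U, so S is not required to come first.
So a valid ordering placing U earlier than S exists.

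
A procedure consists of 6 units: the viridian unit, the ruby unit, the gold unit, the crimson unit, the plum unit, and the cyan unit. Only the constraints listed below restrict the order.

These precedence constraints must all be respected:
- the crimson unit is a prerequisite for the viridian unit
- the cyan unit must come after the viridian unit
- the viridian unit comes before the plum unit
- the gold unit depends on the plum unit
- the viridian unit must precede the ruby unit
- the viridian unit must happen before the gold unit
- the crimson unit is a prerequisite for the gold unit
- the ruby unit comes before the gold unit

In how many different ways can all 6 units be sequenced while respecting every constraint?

8

The crimson unit is the only unit with nothing required before it, so every ordering starts there.
Systematically extending each partial ordering one unit at a time and counting, there are 8 complete orderings.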